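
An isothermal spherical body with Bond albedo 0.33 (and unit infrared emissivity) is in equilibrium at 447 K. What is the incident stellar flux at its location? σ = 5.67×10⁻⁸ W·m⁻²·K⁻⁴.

(1−a)S·πr² = σ·4πr²·T⁴ ⇒ S = 4σT⁴/(1−a).
S = 4·5.67×10⁻⁸·3.992×10¹⁰/0.670.

S ≈ 13500 W/m²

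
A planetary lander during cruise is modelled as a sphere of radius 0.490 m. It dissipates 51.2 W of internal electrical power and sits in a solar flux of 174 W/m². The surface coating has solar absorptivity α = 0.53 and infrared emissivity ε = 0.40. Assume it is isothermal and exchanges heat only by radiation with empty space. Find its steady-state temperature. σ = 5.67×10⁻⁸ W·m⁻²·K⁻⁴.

At steady state, absorbed solar power + internal power = radiated power.
Absorbed: α·S·A_cross = 0.53·174·0.7543 = 69.56 W (cross-section πr²).
Total input = 69.56 + 51.2 = 120.8 W.
Radiated: εσ·A_surf·T⁴ with A_surf = 4πr² = 3.017 m².
T⁴ = 120.8/(0.40·5.67×10⁻⁸·3.017) = 1.765×10⁹ K⁴.

T ≈ 205 K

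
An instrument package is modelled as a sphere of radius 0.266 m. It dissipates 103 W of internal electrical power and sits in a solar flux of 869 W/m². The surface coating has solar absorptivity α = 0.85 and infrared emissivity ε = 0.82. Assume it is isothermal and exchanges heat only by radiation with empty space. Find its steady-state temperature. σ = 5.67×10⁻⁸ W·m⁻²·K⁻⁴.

T ≈ 284 K

At steady state, absorbed solar power + internal power = radiated power.
Absorbed: α·S·A_cross = 0.85·869·0.2223 = 164.2 W (cross-section πr²).
Total input = 164.2 + 103 = 267.2 W.
Radiated: εσ·A_surf·T⁴ with A_surf = 4πr² = 0.8891 m².
T⁴ = 267.2/(0.82·5.67×10⁻⁸·0.8891) = 6.463×10⁹ K⁴.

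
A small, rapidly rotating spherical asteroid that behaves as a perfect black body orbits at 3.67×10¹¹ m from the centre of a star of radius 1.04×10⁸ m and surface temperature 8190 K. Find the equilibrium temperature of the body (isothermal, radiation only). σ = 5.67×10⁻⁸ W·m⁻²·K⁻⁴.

The star's surface emits σT_*⁴; at distance d the flux is S = σT_*⁴(R_*/d)².
S = 5.67×10⁻⁸·(8190)⁴·(1.04×10⁸/3.67×10¹¹)² = 20.49 W/m².
For an isothermal sphere T⁴ = (1−a)S/(4σ) = 9.033×10⁷ K⁴.

T ≈ 97.5 K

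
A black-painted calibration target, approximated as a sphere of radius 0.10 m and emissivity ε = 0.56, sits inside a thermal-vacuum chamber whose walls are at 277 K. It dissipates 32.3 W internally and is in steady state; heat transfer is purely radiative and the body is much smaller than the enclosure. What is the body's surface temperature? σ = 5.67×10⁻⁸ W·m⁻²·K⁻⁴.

For a small grey body in a large enclosure, net radiated power = εσA(T⁴ − T_w⁴).
Steady state: P = εσA(T⁴ − T_w⁴) with A = 4πr² = 0.1257 m².
T⁴ = P/(εσA) + T_w⁴ = 32.3/(0.56·5.67×10⁻⁸·0.1257) + (277)⁴
    = 8.095×10⁹ + 5.887×10⁹ = 1.398×10¹⁰ K⁴.

T ≈ 344 K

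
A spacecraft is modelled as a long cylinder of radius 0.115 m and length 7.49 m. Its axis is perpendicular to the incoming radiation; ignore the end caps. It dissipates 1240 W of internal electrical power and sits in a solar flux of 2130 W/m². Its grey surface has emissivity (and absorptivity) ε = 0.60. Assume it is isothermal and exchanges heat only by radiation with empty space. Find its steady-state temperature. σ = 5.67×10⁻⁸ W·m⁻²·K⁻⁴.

T ≈ 370 K

At steady state, absorbed solar power + internal power = radiated power.
Absorbed: α·S·A_cross = 0.60·2130·1.723 = 2202 W (cross-section 2rL).
Total input = 2202 + 1240 = 3442 W.
Radiated: εσ·A_surf·T⁴ with A_surf = 2πrL = 5.412 m².
T⁴ = 3442/(0.60·5.67×10⁻⁸·5.412) = 1.869×10¹⁰ K⁴.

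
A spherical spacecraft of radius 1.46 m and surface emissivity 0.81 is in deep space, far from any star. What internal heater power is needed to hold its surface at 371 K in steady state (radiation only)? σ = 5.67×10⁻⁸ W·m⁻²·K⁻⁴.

P ≈ 23300 W

P = εσ·4πr²·T⁴.
4πr² = 26.79 m²; T⁴ = 1.895×10¹⁰ K⁴.
P = 0.81·5.67×10⁻⁸·26.79·1.895×10¹⁰.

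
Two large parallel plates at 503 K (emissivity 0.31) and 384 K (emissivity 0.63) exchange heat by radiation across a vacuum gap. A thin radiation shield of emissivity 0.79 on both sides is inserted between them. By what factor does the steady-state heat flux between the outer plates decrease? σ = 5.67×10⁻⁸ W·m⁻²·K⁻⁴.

factor ≈ 1.40

Without shield: q₀ = σΔ(T⁴)/(1/ε₁+1/ε₂−1) with denominator 3.813.
With shield the two gaps are in series; the resistances add: (1/ε₁+1/ε_s−1)+(1/ε_s+1/ε₂−1) = 3.492+1.853 = 5.345.
Heat-flux ratio q₀/q = 5.345/3.813.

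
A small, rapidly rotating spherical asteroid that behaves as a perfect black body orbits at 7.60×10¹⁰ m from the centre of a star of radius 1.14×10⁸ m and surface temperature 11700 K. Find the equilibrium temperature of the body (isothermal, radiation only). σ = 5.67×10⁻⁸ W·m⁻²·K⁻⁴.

The star's surface emits σT_*⁴; at distance d the flux is S = σT_*⁴(R_*/d)².
S = 5.67×10⁻⁸·(11700)⁴·(1.14×10⁸/7.60×10¹⁰)² = 2391 W/m².
For an isothermal sphere T⁴ = (1−a)S/(4σ) = 1.054×10¹⁰ K⁴.

T ≈ 320 K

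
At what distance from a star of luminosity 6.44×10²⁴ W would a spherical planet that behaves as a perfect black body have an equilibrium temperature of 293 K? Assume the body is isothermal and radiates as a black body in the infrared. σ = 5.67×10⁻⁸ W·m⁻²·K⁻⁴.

For an isothermal black-emitting sphere, (1−a)S·πr² = σ·4πr²·T⁴ ⇒ S = 4σT⁴/(1−a).
S = 4·5.67×10⁻⁸·(293)⁴/1.00 = 1672 W/m².
Flux falls as S = L/(4πd²), so d = √(L/(4πS)) = √(6.44×10²⁴/(4π·1672)).

d ≈ 1.75×10¹⁰ m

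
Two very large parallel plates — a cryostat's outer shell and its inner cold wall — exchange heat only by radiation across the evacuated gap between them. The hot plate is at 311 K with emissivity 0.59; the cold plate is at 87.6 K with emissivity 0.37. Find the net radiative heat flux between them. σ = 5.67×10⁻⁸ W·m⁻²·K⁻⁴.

For two infinite grey parallel plates, q = σ(T₁⁴ − T₂⁴)/(1/ε₁ + 1/ε₂ − 1).
T₁⁴ − T₂⁴ = 9.355×10⁹ − 5.889×10⁷ = 9.296×10⁹ K⁴.
1/ε₁ + 1/ε₂ − 1 = 1.695 + 2.703 − 1 = 3.398.
q = 5.67×10⁻⁸ × 9.296×10⁹ / 3.398.

q ≈ 155 W/m²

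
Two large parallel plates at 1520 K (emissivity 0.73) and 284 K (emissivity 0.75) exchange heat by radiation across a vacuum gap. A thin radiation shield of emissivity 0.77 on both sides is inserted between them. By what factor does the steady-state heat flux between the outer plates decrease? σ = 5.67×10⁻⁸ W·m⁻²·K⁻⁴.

factor ≈ 1.94

Without shield: q₀ = σΔ(T⁴)/(1/ε₁+1/ε₂−1) with denominator 1.703.
With shield the two gaps are in series; the resistances add: (1/ε₁+1/ε_s−1)+(1/ε_s+1/ε₂−1) = 1.669+1.632 = 3.301.
Heat-flux ratio q₀/q = 3.301/1.703.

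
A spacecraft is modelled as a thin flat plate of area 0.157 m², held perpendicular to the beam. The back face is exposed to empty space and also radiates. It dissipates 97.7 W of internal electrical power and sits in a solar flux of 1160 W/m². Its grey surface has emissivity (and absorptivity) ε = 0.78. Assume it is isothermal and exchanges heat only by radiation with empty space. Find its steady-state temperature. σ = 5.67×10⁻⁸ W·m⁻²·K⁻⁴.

At steady state, absorbed solar power + internal power = radiated power.
Absorbed: α·S·A_cross = 0.78·1160·0.1570 = 142.1 W (cross-section A).
Total input = 142.1 + 97.7 = 239.8 W.
Radiated: εσ·A_surf·T⁴ with A_surf = 2A = 0.3140 m².
T⁴ = 239.8/(0.78·5.67×10⁻⁸·0.3140) = 1.726×10¹⁰ K⁴.

T ≈ 362 K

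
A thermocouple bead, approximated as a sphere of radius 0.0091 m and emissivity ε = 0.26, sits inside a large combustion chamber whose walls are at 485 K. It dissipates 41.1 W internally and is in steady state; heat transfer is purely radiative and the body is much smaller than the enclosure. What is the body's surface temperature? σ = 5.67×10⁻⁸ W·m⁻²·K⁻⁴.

For a small grey body in a large enclosure, net radiated power = εσA(T⁴ − T_w⁴).
Steady state: P = εσA(T⁴ − T_w⁴) with A = 4πr² = 0.001041 m².
T⁴ = P/(εσA) + T_w⁴ = 41.1/(0.26·5.67×10⁻⁸·0.001041) + (485)⁴
    = 2.679×10¹² + 5.533×10¹⁰ = 2.734×10¹² K⁴.

T ≈ 1290 K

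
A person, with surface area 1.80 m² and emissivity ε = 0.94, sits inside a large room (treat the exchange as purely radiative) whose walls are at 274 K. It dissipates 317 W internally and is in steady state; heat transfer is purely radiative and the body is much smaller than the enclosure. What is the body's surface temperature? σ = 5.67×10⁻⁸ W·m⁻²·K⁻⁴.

T ≈ 307 K

For a small grey body in a large enclosure, net radiated power = εσA(T⁴ − T_w⁴).
Steady state: P = εσA(T⁴ − T_w⁴) with A = 1.80 m².
T⁴ = P/(εσA) + T_w⁴ = 317/(0.94·5.67×10⁻⁸·1.800) + (274)⁴
    = 3.304×10⁹ + 5.636×10⁹ = 8.941×10⁹ K⁴.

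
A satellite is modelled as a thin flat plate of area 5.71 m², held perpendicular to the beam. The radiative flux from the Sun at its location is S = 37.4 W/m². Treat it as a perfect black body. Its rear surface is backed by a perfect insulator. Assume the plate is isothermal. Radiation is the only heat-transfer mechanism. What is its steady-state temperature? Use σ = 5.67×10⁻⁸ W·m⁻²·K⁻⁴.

At equilibrium, absorbed power = emitted power.
Absorbing cross-section = A = 5.710 m²; emitting surface = A = 5.710 m² (ratio 1).
S·A_cross = εσ·A_surf·T⁴  ⇒  T⁴ = S/(1σ).
T⁴ = 1.00·37.4/(1·5.67×10⁻⁸) = 6.596×10⁸ K⁴.
T = (6.596×10⁸)^(1/4).

T ≈ 160 K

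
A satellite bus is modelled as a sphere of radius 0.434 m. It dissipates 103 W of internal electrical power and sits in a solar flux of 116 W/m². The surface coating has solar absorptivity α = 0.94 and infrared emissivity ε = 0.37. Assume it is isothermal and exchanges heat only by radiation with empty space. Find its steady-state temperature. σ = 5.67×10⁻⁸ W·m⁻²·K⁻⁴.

T ≈ 241 K

At steady state, absorbed solar power + internal power = radiated power.
Absorbed: α·S·A_cross = 0.94·116·0.5917 = 64.52 W (cross-section πr²).
Total input = 64.52 + 103 = 167.5 W.
Radiated: εσ·A_surf·T⁴ with A_surf = 4πr² = 2.367 m².
T⁴ = 167.5/(0.37·5.67×10⁻⁸·2.367) = 3.374×10⁹ K⁴.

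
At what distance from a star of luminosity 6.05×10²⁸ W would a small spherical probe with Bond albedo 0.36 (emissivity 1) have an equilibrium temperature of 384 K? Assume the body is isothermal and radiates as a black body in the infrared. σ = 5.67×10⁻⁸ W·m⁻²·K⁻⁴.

d ≈ 7.90×10¹¹ m

For an isothermal black-emitting sphere, (1−a)S·πr² = σ·4πr²·T⁴ ⇒ S = 4σT⁴/(1−a).
S = 4·5.67×10⁻⁸·(384)⁴/0.640 = 7705 W/m².
Flux falls as S = L/(4πd²), so d = √(L/(4πS)) = √(6.05×10²⁸/(4π·7705)).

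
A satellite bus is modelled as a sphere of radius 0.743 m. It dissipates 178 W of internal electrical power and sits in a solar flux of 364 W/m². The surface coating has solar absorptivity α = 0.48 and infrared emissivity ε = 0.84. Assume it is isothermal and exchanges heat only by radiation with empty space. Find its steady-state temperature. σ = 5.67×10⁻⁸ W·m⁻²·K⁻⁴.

T ≈ 195 K

At steady state, absorbed solar power + internal power = radiated power.
Absorbed: α·S·A_cross = 0.48·364·1.734 = 303.0 W (cross-section πr²).
Total input = 303.0 + 178 = 481.0 W.
Radiated: εσ·A_surf·T⁴ with A_surf = 4πr² = 6.937 m².
T⁴ = 481.0/(0.84·5.67×10⁻⁸·6.937) = 1.456×10⁹ K⁴.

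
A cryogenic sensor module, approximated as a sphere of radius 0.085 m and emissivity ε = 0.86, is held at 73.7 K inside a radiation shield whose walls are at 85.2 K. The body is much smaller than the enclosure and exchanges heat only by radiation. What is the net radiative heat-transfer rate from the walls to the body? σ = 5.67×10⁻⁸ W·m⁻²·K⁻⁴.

P_net ≈ 0.103 W

For a small grey body in a large enclosure: P_net = εσA(T_body⁴ − T_wall⁴).
A = 4πr² = 0.09079 m²; T_body⁴ − T_wall⁴ = 2.950×10⁷ − 5.269×10⁷ = -2.319×10⁷ K⁴.
|P_net| = 0.86·5.67×10⁻⁸·0.09079·2.319×10⁷.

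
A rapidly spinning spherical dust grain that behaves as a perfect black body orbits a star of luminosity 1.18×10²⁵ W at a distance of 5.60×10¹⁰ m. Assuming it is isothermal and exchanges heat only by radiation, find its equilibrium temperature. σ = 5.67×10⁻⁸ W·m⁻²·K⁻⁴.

T ≈ 191 K

First find the stellar flux at distance d: S = L/(4πd²) = 1.18×10²⁵/(4π·(5.60×10¹⁰)²) = 299.4 W/m².
For an isothermal sphere, absorbed (1−a)S·πr² = emitted σ·4πr²·T⁴, so T⁴ = (1−a)S/(4σ).
T⁴ = 1.00·299.4/(4·5.67×10⁻⁸) = 1.320×10⁹ K⁴.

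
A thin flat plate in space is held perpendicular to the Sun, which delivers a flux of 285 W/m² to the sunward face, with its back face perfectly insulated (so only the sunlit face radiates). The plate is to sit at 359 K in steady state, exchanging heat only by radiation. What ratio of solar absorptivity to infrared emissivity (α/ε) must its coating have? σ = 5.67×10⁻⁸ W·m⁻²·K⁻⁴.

α/ε ≈ 3.30

Balance: αS·A = εσ·1A·T⁴ ⇒ α/ε = σT⁴/S.
α/ε = 5.67×10⁻⁸·(359)⁴/285 = 5.67×10⁻⁸·1.661×10¹⁰/285.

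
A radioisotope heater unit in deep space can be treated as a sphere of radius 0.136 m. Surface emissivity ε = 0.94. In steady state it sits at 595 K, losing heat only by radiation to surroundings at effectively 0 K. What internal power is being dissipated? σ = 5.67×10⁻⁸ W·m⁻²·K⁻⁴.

P ≈ 1550 W

Steady state: P = εσA T⁴.
A = 4πr² = 0.2324 m²; T⁴ = (595)⁴ = 1.253×10¹¹ K⁴.
P = 0.94 × 5.67×10⁻⁸ × 0.2324 × 1.253×10¹¹.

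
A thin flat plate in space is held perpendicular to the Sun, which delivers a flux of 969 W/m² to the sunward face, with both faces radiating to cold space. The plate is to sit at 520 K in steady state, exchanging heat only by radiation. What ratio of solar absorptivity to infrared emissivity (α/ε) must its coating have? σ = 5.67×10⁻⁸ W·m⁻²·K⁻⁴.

Balance: αS·A = εσ·2A·T⁴ ⇒ α/ε = 2σT⁴/S.
α/ε = 2·5.67×10⁻⁸·(520)⁴/969 = 2·5.67×10⁻⁸·7.312×10¹⁰/969.

α/ε ≈ 8.56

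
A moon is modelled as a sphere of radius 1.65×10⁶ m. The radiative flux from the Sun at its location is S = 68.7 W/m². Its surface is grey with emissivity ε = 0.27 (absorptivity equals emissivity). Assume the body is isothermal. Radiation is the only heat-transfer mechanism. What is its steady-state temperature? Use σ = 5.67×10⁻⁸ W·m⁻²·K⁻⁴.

At equilibrium, absorbed power = emitted power.
Absorbing cross-section = πr² = 8.553×10¹² m²; emitting surface = 4πr² = 3.421×10¹³ m² (ratio 4).
εS·A_cross = εσ·A_surf·T⁴  ⇒  T⁴ = S/(4σ)   (ε cancels).
T⁴ = 68.7/(4·5.67×10⁻⁸) = 3.029×10⁸ K⁴.
T = (3.029×10⁸)^(1/4).

T ≈ 132 K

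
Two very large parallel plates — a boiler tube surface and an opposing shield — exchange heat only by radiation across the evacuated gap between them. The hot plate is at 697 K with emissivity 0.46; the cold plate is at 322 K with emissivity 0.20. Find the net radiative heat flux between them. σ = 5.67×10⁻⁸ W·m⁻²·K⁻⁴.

q ≈ 2070 W/m²

For two infinite grey parallel plates, q = σ(T₁⁴ − T₂⁴)/(1/ε₁ + 1/ε₂ − 1).
T₁⁴ − T₂⁴ = 2.360×10¹¹ − 1.075×10¹⁰ = 2.253×10¹¹ K⁴.
1/ε₁ + 1/ε₂ − 1 = 2.174 + 5.000 − 1 = 6.174.
q = 5.67×10⁻⁸ × 2.253×10¹¹ / 6.174.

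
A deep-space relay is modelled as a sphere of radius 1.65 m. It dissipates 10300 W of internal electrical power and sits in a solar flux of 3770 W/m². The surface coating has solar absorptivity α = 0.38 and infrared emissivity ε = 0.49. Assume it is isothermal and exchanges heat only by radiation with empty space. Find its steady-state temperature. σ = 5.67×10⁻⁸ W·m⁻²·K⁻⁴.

At steady state, absorbed solar power + internal power = radiated power.
Absorbed: α·S·A_cross = 0.38·3770·8.553 = 12250 W (cross-section πr²).
Total input = 12250 + 10300 = 22550 W.
Radiated: εσ·A_surf·T⁴ with A_surf = 4πr² = 34.21 m².
T⁴ = 22550/(0.49·5.67×10⁻⁸·34.21) = 2.373×10¹⁰ K⁴.

T ≈ 392 K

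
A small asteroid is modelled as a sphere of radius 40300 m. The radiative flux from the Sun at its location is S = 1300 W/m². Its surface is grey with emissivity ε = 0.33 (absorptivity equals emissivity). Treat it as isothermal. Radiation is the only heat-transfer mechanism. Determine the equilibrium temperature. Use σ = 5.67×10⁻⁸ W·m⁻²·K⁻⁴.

T ≈ 275 K

At equilibrium, absorbed power = emitted power.
Absorbing cross-section = πr² = 5.102×10⁹ m²; emitting surface = 4πr² = 2.041×10¹⁰ m² (ratio 4).
εS·A_cross = εσ·A_surf·T⁴  ⇒  T⁴ = S/(4σ)   (ε cancels).
T⁴ = 1300/(4·5.67×10⁻⁸) = 5.732×10⁹ K⁴.
T = (5.732×10⁹)^(1/4).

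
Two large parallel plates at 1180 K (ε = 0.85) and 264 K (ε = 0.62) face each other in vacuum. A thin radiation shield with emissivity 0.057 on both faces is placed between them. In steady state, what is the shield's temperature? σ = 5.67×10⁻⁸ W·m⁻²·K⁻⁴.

T_s ≈ 996 K

In steady state the net flux on the hot side equals that on the cold side.
σ(T₁⁴−T_s⁴)/D₁ = σ(T_s⁴−T₂⁴)/D₂, with D₁ = 1/ε₁+1/ε_s−1 = 17.72, D₂ = 1/ε_s+1/ε₂−1 = 18.16.
Solve for T_s⁴: T_s⁴ = (D₂·T₁⁴ + D₁·T₂⁴)/(D₁+D₂) = 9.836×10¹¹ K⁴.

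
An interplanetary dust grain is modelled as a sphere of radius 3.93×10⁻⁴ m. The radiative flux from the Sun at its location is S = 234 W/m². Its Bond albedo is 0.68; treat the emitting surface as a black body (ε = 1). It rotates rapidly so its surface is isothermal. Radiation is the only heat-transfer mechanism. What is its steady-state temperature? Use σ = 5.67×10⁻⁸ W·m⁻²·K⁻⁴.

At equilibrium, absorbed power = emitted power.
Absorbing cross-section = πr² = 4.852×10⁻⁷ m²; emitting surface = 4πr² = 1.941×10⁻⁶ m² (ratio 4).
(1−a)S·A_cross = εσ·A_surf·T⁴  ⇒  T⁴ = (1−a)S/(4σ).
T⁴ = 0.320·234/(4·5.67×10⁻⁸) = 3.302×10⁸ K⁴.
T = (3.302×10⁸)^(1/4).

T ≈ 135 K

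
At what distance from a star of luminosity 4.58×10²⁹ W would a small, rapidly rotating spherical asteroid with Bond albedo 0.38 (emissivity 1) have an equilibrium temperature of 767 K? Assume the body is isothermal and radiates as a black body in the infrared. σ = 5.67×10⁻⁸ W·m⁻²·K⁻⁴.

d ≈ 5.37×10¹¹ m

For an isothermal black-emitting sphere, (1−a)S·πr² = σ·4πr²·T⁴ ⇒ S = 4σT⁴/(1−a).
S = 4·5.67×10⁻⁸·(767)⁴/0.620 = 1.266×10⁵ W/m².
Flux falls as S = L/(4πd²), so d = √(L/(4πS)) = √(4.58×10²⁹/(4π·1.266×10⁵)).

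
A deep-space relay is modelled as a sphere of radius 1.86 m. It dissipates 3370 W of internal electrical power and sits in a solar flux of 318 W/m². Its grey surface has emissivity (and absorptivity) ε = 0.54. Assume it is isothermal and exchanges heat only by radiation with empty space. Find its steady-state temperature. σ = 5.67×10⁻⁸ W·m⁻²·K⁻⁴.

At steady state, absorbed solar power + internal power = radiated power.
Absorbed: α·S·A_cross = 0.54·318·10.87 = 1866 W (cross-section πr²).
Total input = 1866 + 3370 = 5236 W.
Radiated: εσ·A_surf·T⁴ with A_surf = 4πr² = 43.47 m².
T⁴ = 5236/(0.54·5.67×10⁻⁸·43.47) = 3.934×10⁹ K⁴.

T ≈ 250 K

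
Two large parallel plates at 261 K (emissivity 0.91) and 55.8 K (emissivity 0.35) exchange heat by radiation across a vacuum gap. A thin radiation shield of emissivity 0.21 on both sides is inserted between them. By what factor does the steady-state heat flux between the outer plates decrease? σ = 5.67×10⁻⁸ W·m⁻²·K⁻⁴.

Without shield: q₀ = σΔ(T⁴)/(1/ε₁+1/ε₂−1) with denominator 2.956.
With shield the two gaps are in series; the resistances add: (1/ε₁+1/ε_s−1)+(1/ε_s+1/ε₂−1) = 4.861+6.619 = 11.48.
Heat-flux ratio q₀/q = 11.48/2.956.

factor ≈ 3.88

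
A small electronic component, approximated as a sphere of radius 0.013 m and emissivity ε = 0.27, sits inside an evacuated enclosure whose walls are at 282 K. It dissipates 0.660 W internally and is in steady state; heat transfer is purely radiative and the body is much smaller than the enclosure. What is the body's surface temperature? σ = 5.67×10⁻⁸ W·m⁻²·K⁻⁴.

For a small grey body in a large enclosure, net radiated power = εσA(T⁴ − T_w⁴).
Steady state: P = εσA(T⁴ − T_w⁴) with A = 4πr² = 0.002124 m².
T⁴ = P/(εσA) + T_w⁴ = 0.660/(0.27·5.67×10⁻⁸·0.002124) + (282)⁴
    = 2.030×10¹⁰ + 6.324×10⁹ = 2.662×10¹⁰ K⁴.

T ≈ 404 K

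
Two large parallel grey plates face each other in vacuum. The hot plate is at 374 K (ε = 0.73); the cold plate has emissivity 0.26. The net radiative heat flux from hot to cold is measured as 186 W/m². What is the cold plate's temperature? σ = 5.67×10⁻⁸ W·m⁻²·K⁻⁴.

q = σ(T₁⁴ − T₂⁴)/(1/ε₁ + 1/ε₂ − 1); denominator = 4.216.
T₂⁴ = T₁⁴ − q·(1/ε₁+1/ε₂−1)/σ = 1.957×10¹⁰ − 186·4.216/5.67×10⁻⁸
    = 5.735×10⁹ K⁴.

T₂ ≈ 275 K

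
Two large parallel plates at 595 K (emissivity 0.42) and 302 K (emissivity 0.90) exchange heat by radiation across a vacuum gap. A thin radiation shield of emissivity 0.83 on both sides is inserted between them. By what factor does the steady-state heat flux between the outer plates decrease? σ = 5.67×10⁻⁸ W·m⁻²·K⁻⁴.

factor ≈ 1.57

Without shield: q₀ = σΔ(T⁴)/(1/ε₁+1/ε₂−1) with denominator 2.492.
With shield the two gaps are in series; the resistances add: (1/ε₁+1/ε_s−1)+(1/ε_s+1/ε₂−1) = 2.586+1.316 = 3.902.
Heat-flux ratio q₀/q = 3.902/2.492.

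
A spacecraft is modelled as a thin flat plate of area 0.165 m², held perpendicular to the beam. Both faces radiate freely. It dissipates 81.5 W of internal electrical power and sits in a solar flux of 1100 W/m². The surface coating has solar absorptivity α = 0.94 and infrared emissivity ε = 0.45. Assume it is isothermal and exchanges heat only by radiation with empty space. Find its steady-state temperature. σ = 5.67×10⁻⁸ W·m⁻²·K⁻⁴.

T ≈ 416 K

At steady state, absorbed solar power + internal power = radiated power.
Absorbed: α·S·A_cross = 0.94·1100·0.1650 = 170.6 W (cross-section A).
Total input = 170.6 + 81.5 = 252.1 W.
Radiated: εσ·A_surf·T⁴ with A_surf = 2A = 0.3300 m².
T⁴ = 252.1/(0.45·5.67×10⁻⁸·0.3300) = 2.994×10¹⁰ K⁴.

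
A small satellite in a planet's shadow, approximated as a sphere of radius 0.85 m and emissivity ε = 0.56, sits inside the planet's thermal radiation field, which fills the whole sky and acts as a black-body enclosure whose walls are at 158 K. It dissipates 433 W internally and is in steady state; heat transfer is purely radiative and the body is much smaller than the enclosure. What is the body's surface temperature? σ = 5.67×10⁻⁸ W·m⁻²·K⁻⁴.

For a small grey body in a large enclosure, net radiated power = εσA(T⁴ − T_w⁴).
Steady state: P = εσA(T⁴ − T_w⁴) with A = 4πr² = 9.079 m².
T⁴ = P/(εσA) + T_w⁴ = 433/(0.56·5.67×10⁻⁸·9.079) + (158)⁴
    = 1.502×10⁹ + 6.232×10⁸ = 2.125×10⁹ K⁴.

T ≈ 215 K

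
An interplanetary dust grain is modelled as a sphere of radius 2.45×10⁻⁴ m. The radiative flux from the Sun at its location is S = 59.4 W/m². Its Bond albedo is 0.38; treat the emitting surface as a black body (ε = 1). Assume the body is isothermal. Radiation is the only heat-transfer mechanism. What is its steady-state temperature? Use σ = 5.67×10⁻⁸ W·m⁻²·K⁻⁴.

T ≈ 113 K

At equilibrium, absorbed power = emitted power.
Absorbing cross-section = πr² = 1.886×10⁻⁷ m²; emitting surface = 4πr² = 7.543×10⁻⁷ m² (ratio 4).
(1−a)S·A_cross = εσ·A_surf·T⁴  ⇒  T⁴ = (1−a)S/(4σ).
T⁴ = 0.620·59.4/(4·5.67×10⁻⁸) = 1.624×10⁸ K⁴.
T = (1.624×10⁸)^(1/4).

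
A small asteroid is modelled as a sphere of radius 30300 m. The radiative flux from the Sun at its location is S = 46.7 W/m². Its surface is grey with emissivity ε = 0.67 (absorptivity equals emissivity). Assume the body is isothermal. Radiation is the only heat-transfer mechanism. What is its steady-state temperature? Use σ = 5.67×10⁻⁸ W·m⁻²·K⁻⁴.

At equilibrium, absorbed power = emitted power.
Absorbing cross-section = πr² = 2.884×10⁹ m²; emitting surface = 4πr² = 1.154×10¹⁰ m² (ratio 4).
εS·A_cross = εσ·A_surf·T⁴  ⇒  T⁴ = S/(4σ)   (ε cancels).
T⁴ = 46.7/(4·5.67×10⁻⁸) = 2.059×10⁸ K⁴.
T = (2.059×10⁸)^(1/4).

T ≈ 120 K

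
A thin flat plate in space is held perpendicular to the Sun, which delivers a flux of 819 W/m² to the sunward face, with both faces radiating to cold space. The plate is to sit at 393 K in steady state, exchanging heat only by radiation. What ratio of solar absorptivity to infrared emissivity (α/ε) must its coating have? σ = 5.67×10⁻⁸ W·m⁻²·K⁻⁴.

Balance: αS·A = εσ·2A·T⁴ ⇒ α/ε = 2σT⁴/S.
α/ε = 2·5.67×10⁻⁸·(393)⁴/819 = 2·5.67×10⁻⁸·2.385×10¹⁰/819.

α/ε ≈ 3.30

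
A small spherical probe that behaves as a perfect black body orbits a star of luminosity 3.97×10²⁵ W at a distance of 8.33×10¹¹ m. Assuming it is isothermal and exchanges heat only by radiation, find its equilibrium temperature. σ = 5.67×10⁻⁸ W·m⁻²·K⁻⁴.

T ≈ 66.9 K

First find the stellar flux at distance d: S = L/(4πd²) = 3.97×10²⁵/(4π·(8.33×10¹¹)²) = 4.553 W/m².
For an isothermal sphere, absorbed (1−a)S·πr² = emitted σ·4πr²·T⁴, so T⁴ = (1−a)S/(4σ).
T⁴ = 1.00·4.553/(4·5.67×10⁻⁸) = 2.007×10⁷ K⁴.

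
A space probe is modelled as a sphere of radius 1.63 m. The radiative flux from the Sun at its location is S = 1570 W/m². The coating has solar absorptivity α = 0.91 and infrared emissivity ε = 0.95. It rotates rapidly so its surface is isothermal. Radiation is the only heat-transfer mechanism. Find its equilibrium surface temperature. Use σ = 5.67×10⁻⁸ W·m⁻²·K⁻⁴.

T ≈ 285 K

At equilibrium, absorbed power = emitted power.
Absorbing cross-section = πr² = 8.347 m²; emitting surface = 4πr² = 33.39 m² (ratio 4).
αS·A_cross = εσ·A_surf·T⁴  ⇒  T⁴ = αS/(ε·4σ).
T⁴ = 0.910·1570/(0.95·4·5.67×10⁻⁸) = 6.631×10⁹ K⁴.
T = (6.631×10⁹)^(1/4).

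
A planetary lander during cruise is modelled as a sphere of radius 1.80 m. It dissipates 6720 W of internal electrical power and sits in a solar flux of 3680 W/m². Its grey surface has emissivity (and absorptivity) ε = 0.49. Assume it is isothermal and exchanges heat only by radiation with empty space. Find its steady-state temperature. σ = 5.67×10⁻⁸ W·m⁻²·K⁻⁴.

T ≈ 386 K

At steady state, absorbed solar power + internal power = radiated power.
Absorbed: α·S·A_cross = 0.49·3680·10.18 = 18350 W (cross-section πr²).
Total input = 18350 + 6720 = 25070 W.
Radiated: εσ·A_surf·T⁴ with A_surf = 4πr² = 40.72 m².
T⁴ = 25070/(0.49·5.67×10⁻⁸·40.72) = 2.217×10¹⁰ K⁴.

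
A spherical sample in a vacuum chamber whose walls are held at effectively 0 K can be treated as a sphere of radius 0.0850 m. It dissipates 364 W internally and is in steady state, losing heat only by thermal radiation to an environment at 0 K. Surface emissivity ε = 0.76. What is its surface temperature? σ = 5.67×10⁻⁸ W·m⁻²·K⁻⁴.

Steady state: internal power = radiated power, P = εσA T⁴.
Radiating area A = 4πr² = 0.09079 m².
T⁴ = P/(εσA) = 364/(0.76·5.67×10⁻⁸·0.09079) = 9.304×10¹⁰ K⁴.
T = (9.304×10¹⁰)^(1/4).

T ≈ 552 K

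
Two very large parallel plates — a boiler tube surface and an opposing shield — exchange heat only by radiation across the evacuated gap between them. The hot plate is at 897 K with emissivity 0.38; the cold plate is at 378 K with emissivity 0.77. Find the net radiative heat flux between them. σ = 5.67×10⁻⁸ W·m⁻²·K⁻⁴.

q ≈ 12100 W/m²

For two infinite grey parallel plates, q = σ(T₁⁴ − T₂⁴)/(1/ε₁ + 1/ε₂ − 1).
T₁⁴ − T₂⁴ = 6.474×10¹¹ − 2.042×10¹⁰ = 6.270×10¹¹ K⁴.
1/ε₁ + 1/ε₂ − 1 = 2.632 + 1.299 − 1 = 2.930.
q = 5.67×10⁻⁸ × 6.270×10¹¹ / 2.930.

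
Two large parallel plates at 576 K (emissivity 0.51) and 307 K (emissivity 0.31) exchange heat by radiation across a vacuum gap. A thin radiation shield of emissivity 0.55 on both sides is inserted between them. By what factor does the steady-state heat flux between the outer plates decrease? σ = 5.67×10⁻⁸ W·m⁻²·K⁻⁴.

factor ≈ 1.63

Without shield: q₀ = σΔ(T⁴)/(1/ε₁+1/ε₂−1) with denominator 4.187.
With shield the two gaps are in series; the resistances add: (1/ε₁+1/ε_s−1)+(1/ε_s+1/ε₂−1) = 2.779+4.044 = 6.823.
Heat-flux ratio q₀/q = 6.823/4.187.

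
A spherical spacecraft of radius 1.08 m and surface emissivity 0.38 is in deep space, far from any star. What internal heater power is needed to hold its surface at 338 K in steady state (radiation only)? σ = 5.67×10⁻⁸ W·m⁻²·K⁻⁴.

P = εσ·4πr²·T⁴.
4πr² = 14.66 m²; T⁴ = 1.305×10¹⁰ K⁴.
P = 0.38·5.67×10⁻⁸·14.66·1.305×10¹⁰.

P ≈ 4120 W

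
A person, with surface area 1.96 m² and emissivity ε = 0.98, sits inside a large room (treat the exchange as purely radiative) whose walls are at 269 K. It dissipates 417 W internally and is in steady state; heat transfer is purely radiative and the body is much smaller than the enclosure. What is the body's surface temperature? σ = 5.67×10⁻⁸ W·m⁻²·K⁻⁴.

For a small grey body in a large enclosure, net radiated power = εσA(T⁴ − T_w⁴).
Steady state: P = εσA(T⁴ − T_w⁴) with A = 1.96 m².
T⁴ = P/(εσA) + T_w⁴ = 417/(0.98·5.67×10⁻⁸·1.960) + (269)⁴
    = 3.829×10⁹ + 5.236×10⁹ = 9.065×10⁹ K⁴.

T ≈ 309 K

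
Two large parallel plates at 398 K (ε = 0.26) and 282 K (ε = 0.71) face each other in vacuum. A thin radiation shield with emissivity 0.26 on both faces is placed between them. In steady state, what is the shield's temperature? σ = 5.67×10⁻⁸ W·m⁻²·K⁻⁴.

T_s ≈ 342 K

In steady state the net flux on the hot side equals that on the cold side.
σ(T₁⁴−T_s⁴)/D₁ = σ(T_s⁴−T₂⁴)/D₂, with D₁ = 1/ε₁+1/ε_s−1 = 6.692, D₂ = 1/ε_s+1/ε₂−1 = 4.255.
Solve for T_s⁴: T_s⁴ = (D₂·T₁⁴ + D₁·T₂⁴)/(D₁+D₂) = 1.362×10¹⁰ K⁴.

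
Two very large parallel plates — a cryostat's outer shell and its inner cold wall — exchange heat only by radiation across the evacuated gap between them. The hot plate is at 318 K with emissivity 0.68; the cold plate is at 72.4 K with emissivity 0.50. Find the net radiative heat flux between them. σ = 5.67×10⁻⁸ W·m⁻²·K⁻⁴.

For two infinite grey parallel plates, q = σ(T₁⁴ − T₂⁴)/(1/ε₁ + 1/ε₂ − 1).
T₁⁴ − T₂⁴ = 1.023×10¹⁰ − 2.748×10⁷ = 1.020×10¹⁰ K⁴.
1/ε₁ + 1/ε₂ − 1 = 1.471 + 2.000 − 1 = 2.471.
q = 5.67×10⁻⁸ × 1.020×10¹⁰ / 2.471.

q ≈ 234 W/m²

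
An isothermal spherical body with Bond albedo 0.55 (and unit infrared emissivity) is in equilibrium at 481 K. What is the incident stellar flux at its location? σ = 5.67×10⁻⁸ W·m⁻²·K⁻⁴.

S ≈ 27000 W/m²

(1−a)S·πr² = σ·4πr²·T⁴ ⇒ S = 4σT⁴/(1−a).
S = 4·5.67×10⁻⁸·5.353×10¹⁰/0.450.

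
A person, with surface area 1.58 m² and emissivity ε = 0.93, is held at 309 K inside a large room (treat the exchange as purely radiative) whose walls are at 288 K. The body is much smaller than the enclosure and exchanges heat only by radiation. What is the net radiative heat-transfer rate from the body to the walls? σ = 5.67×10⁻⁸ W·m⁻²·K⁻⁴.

For a small grey body in a large enclosure: P_net = εσA(T_body⁴ − T_wall⁴).
A = 1.58 m²; T_body⁴ − T_wall⁴ = 9.117×10⁹ − 6.880×10⁹ = 2.237×10⁹ K⁴.
|P_net| = 0.93·5.67×10⁻⁸·1.580·2.237×10⁹.

P_net ≈ 186 W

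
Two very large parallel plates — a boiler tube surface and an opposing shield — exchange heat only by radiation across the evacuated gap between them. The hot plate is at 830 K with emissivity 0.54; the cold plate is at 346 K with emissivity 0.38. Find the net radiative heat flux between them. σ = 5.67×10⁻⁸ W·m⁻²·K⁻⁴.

For two infinite grey parallel plates, q = σ(T₁⁴ − T₂⁴)/(1/ε₁ + 1/ε₂ − 1).
T₁⁴ − T₂⁴ = 4.746×10¹¹ − 1.433×10¹⁰ = 4.603×10¹¹ K⁴.
1/ε₁ + 1/ε₂ − 1 = 1.852 + 2.632 − 1 = 3.483.
q = 5.67×10⁻⁸ × 4.603×10¹¹ / 3.483.

q ≈ 7490 W/m²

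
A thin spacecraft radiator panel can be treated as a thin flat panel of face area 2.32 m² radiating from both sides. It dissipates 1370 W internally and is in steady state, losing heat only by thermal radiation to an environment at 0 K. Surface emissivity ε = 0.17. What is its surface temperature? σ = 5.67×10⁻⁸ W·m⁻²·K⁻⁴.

Steady state: internal power = radiated power, P = εσA T⁴.
Radiating area A = 2·2.32 = 4.640 m².
T⁴ = P/(εσA) = 1370/(0.17·5.67×10⁻⁸·4.640) = 3.063×10¹⁰ K⁴.
T = (3.063×10¹⁰)^(1/4).

T ≈ 418 K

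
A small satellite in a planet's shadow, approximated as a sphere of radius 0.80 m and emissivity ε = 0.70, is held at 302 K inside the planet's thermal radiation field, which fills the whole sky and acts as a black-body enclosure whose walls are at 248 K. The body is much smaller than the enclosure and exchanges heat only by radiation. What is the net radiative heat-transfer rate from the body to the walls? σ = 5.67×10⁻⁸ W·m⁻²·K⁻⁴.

For a small grey body in a large enclosure: P_net = εσA(T_body⁴ − T_wall⁴).
A = 4πr² = 8.042 m²; T_body⁴ − T_wall⁴ = 8.318×10⁹ − 3.783×10⁹ = 4.535×10⁹ K⁴.
|P_net| = 0.70·5.67×10⁻⁸·8.042·4.535×10⁹.

P_net ≈ 1450 W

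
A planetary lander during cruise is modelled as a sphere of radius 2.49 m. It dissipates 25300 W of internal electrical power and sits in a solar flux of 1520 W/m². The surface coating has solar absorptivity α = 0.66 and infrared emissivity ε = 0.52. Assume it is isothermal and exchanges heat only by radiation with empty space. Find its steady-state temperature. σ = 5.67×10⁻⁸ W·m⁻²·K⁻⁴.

At steady state, absorbed solar power + internal power = radiated power.
Absorbed: α·S·A_cross = 0.66·1520·19.48 = 19540 W (cross-section πr²).
Total input = 19540 + 25300 = 44840 W.
Radiated: εσ·A_surf·T⁴ with A_surf = 4πr² = 77.91 m².
T⁴ = 44840/(0.52·5.67×10⁻⁸·77.91) = 1.952×10¹⁰ K⁴.

T ≈ 374 K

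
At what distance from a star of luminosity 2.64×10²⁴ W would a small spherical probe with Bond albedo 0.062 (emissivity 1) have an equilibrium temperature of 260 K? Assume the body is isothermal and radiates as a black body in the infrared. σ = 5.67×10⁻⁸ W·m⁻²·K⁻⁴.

d ≈ 1.38×10¹⁰ m

For an isothermal black-emitting sphere, (1−a)S·πr² = σ·4πr²·T⁴ ⇒ S = 4σT⁴/(1−a).
S = 4·5.67×10⁻⁸·(260)⁴/0.938 = 1105 W/m².
Flux falls as S = L/(4πd²), so d = √(L/(4πS)) = √(2.64×10²⁴/(4π·1105)).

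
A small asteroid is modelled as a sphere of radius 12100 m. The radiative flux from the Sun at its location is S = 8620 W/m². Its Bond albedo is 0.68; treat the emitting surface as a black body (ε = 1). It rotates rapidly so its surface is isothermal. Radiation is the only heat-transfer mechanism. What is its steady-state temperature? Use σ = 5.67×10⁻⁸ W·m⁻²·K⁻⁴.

T ≈ 332 K

At equilibrium, absorbed power = emitted power.
Absorbing cross-section = πr² = 4.600×10⁸ m²; emitting surface = 4πr² = 1.840×10⁹ m² (ratio 4).
(1−a)S·A_cross = εσ·A_surf·T⁴  ⇒  T⁴ = (1−a)S/(4σ).
T⁴ = 0.320·8620/(4·5.67×10⁻⁸) = 1.216×10¹⁰ K⁴.
T = (1.216×10¹⁰)^(1/4).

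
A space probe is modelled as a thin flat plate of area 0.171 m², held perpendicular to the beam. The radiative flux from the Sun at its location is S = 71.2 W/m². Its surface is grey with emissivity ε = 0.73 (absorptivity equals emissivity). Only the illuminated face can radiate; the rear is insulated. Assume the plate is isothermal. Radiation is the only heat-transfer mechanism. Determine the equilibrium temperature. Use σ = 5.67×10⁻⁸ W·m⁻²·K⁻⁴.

T ≈ 188 K

At equilibrium, absorbed power = emitted power.
Absorbing cross-section = A = 0.1710 m²; emitting surface = A = 0.1710 m² (ratio 1).
εS·A_cross = εσ·A_surf·T⁴  ⇒  T⁴ = S/(1σ)   (ε cancels).
T⁴ = 71.2/(1·5.67×10⁻⁸) = 1.256×10⁹ K⁴.
T = (1.256×10⁹)^(1/4).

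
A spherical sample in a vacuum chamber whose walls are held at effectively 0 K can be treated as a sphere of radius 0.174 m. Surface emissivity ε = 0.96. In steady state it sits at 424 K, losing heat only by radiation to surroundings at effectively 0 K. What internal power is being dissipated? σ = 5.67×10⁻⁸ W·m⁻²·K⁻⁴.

Steady state: P = εσA T⁴.
A = 4πr² = 0.3805 m²; T⁴ = (424)⁴ = 3.232×10¹⁰ K⁴.
P = 0.96 × 5.67×10⁻⁸ × 0.3805 × 3.232×10¹⁰.

P ≈ 669 W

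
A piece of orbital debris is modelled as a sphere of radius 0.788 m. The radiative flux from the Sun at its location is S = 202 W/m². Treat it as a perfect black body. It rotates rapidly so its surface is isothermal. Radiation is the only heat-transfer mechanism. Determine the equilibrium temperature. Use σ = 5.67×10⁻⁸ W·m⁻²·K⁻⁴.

At equilibrium, absorbed power = emitted power.
Absorbing cross-section = πr² = 1.951 m²; emitting surface = 4πr² = 7.803 m² (ratio 4).
S·A_cross = εσ·A_surf·T⁴  ⇒  T⁴ = S/(4σ).
T⁴ = 1.00·202/(4·5.67×10⁻⁸) = 8.907×10⁸ K⁴.
T = (8.907×10⁸)^(1/4).

T ≈ 173 K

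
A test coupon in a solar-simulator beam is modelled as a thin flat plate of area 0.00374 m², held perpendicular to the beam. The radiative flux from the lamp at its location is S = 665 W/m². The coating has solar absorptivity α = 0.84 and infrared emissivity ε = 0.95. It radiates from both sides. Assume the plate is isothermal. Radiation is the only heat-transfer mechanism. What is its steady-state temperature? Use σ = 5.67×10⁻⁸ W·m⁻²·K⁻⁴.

T ≈ 268 K

At equilibrium, absorbed power = emitted power.
Absorbing cross-section = A = 0.003740 m²; emitting surface = 2A = 0.007480 m² (ratio 2).
αS·A_cross = εσ·A_surf·T⁴  ⇒  T⁴ = αS/(ε·2σ).
T⁴ = 0.840·665/(0.95·2·5.67×10⁻⁸) = 5.185×10⁹ K⁴.
T = (5.185×10⁹)^(1/4).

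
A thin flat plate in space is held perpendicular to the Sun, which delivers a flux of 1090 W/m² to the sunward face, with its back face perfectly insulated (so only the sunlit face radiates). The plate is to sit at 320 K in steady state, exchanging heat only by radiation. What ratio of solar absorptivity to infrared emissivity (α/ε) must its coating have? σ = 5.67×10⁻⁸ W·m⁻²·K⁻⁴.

Balance: αS·A = εσ·1A·T⁴ ⇒ α/ε = σT⁴/S.
α/ε = 5.67×10⁻⁸·(320)⁴/1090 = 5.67×10⁻⁸·1.049×10¹⁰/1090.

α/ε ≈ 0.545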